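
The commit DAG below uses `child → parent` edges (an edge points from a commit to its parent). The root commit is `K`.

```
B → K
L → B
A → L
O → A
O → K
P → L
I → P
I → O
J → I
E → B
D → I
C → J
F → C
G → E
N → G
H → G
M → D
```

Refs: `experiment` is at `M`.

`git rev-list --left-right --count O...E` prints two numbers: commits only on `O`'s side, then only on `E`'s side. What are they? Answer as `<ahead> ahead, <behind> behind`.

3 ahead, 1 behind

Reachable from O: {A, B, K, L, O}.
Reachable from E: {B, E, K}.
Only in O's history (ahead): {A, L, O} — 3.
Only in E's history (behind): {E} — 1.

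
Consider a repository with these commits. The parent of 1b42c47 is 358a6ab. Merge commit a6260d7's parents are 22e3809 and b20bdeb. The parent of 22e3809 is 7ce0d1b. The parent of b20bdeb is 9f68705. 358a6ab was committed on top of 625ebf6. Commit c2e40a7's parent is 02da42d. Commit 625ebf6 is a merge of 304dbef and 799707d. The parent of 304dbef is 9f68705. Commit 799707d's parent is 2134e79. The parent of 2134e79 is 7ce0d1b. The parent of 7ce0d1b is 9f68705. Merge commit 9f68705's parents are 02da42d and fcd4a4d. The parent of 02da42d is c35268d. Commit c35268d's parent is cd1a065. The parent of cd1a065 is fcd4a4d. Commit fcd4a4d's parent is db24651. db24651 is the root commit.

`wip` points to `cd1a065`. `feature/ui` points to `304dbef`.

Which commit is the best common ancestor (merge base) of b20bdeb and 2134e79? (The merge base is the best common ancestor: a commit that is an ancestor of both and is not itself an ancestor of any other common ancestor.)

Ancestors of b20bdeb: {02da42d, 9f68705, b20bdeb, c35268d, cd1a065, db24651, fcd4a4d}.
Ancestors of 2134e79: {02da42d, 2134e79, 7ce0d1b, 9f68705, c35268d, cd1a065, db24651, fcd4a4d}.
Common ancestors: {02da42d, 9f68705, c35268d, cd1a065, db24651, fcd4a4d}.
Among these, 9f68705 is not an ancestor of any other common ancestor — it is the merge base.

9f68705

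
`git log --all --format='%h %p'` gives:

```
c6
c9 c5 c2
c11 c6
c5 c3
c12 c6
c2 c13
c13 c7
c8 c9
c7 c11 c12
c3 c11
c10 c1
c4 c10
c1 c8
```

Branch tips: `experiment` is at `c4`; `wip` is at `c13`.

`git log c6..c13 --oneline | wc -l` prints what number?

Reachable from c13: {c11, c12, c13, c6, c7}.
Reachable from c6: {c6}.
In c13's history but not c6's: {c11, c12, c13, c7} — 4 commits.

4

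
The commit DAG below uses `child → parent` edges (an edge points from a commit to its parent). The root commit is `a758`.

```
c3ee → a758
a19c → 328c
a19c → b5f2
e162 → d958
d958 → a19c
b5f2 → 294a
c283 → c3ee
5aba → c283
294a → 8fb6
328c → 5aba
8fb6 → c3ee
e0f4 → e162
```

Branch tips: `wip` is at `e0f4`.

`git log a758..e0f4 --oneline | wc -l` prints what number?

11

Reachable from e0f4: {294a, 328c, 5aba, 8fb6, a19c, a758, b5f2, c283, c3ee, d958, e0f4, e162}.
Reachable from a758: {a758}.
In e0f4's history but not a758's: {294a, 328c, 5aba, 8fb6, a19c, b5f2, c283, c3ee, d958, e0f4, e162} — 11 commits.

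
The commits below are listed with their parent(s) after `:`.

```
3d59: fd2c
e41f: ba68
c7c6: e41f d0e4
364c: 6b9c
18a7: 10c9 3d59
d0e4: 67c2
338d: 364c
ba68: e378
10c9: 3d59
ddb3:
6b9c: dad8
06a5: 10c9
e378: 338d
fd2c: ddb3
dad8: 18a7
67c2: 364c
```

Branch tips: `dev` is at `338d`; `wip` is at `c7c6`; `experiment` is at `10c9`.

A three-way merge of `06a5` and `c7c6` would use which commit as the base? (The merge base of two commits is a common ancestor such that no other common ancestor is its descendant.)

Ancestors of 06a5: {06a5, 10c9, 3d59, ddb3, fd2c}.
Ancestors of c7c6: {10c9, 18a7, 338d, 364c, 3d59, 67c2, 6b9c, ba68, c7c6, d0e4, dad8, ddb3, e378, e41f, fd2c}.
Common ancestors: {10c9, 3d59, ddb3, fd2c}.
Among these, 10c9 is not an ancestor of any other common ancestor — it is the merge base.

10c9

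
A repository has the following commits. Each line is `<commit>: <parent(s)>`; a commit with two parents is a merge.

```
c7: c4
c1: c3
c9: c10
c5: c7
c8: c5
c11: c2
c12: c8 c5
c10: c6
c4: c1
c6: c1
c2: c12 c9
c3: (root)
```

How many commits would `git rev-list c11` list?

12

Walking parent pointers from c11: reachable set = {c1, c10, c11, c12, c2, c3, c4, c5, c6, c7, c8, c9}.
That is 12 commits.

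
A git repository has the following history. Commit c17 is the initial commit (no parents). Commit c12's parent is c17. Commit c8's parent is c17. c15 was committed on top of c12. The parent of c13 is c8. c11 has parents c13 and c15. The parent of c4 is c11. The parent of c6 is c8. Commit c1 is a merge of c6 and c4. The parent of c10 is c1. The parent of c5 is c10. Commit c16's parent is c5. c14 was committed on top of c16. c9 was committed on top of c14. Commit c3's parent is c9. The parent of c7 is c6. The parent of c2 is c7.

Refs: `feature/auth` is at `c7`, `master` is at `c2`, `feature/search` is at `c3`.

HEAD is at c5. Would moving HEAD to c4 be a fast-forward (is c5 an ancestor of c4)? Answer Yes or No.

No

A fast-forward from c5 to c4 is possible iff c5 is an ancestor of c4.
Ancestors of c4: {c11, c12, c13, c15, c17, c4, c8}.
c5 is not among them, so fast-forward is not possible.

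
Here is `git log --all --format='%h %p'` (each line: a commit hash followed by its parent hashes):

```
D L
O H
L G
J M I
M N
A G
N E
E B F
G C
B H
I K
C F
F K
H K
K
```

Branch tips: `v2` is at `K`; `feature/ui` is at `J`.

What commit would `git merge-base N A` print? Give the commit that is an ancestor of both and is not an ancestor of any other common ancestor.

Ancestors of N: {B, E, F, H, K, N}.
Ancestors of A: {A, C, F, G, K}.
Common ancestors: {F, K}.
Among these, F is not an ancestor of any other common ancestor — it is the merge base.

F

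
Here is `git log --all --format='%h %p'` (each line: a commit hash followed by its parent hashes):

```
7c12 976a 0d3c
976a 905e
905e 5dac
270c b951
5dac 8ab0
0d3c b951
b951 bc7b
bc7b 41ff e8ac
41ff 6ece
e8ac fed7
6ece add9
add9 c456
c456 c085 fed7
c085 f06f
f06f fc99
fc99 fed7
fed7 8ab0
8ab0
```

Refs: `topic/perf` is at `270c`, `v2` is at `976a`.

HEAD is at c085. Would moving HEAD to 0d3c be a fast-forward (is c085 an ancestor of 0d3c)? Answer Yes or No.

A fast-forward from c085 to 0d3c is possible iff c085 is an ancestor of 0d3c.
Ancestors of 0d3c: {0d3c, 41ff, 6ece, 8ab0, add9, b951, bc7b, c085, c456, e8ac, f06f, fc99, fed7}.
c085 is among them, so fast-forward is possible.

Yes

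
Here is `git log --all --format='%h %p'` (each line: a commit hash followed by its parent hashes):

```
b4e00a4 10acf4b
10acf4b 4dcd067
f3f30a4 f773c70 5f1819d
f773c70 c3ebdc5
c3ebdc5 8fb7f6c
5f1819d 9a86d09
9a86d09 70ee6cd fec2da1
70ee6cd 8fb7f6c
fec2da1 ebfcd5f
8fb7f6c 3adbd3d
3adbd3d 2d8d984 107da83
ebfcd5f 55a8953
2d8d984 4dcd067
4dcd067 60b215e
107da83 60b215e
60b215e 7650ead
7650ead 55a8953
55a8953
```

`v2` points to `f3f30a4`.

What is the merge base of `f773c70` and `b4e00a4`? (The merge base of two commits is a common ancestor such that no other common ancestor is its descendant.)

4dcd067

Ancestors of f773c70: {107da83, 2d8d984, 3adbd3d, 4dcd067, 55a8953, 60b215e, 7650ead, 8fb7f6c, c3ebdc5, f773c70}.
Ancestors of b4e00a4: {10acf4b, 4dcd067, 55a8953, 60b215e, 7650ead, b4e00a4}.
Common ancestors: {4dcd067, 55a8953, 60b215e, 7650ead}.
Among these, 4dcd067 is not an ancestor of any other common ancestor — it is the merge base.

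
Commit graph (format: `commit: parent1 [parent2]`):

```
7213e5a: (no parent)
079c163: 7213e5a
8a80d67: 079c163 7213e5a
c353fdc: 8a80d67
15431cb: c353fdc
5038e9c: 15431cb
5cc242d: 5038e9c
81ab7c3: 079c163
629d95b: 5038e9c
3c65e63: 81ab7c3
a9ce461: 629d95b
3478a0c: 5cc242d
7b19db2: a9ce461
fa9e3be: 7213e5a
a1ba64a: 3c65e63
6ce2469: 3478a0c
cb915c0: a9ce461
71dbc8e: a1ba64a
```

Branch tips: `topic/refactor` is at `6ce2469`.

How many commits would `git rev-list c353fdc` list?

4

Walking parent pointers from c353fdc: reachable set = {079c163, 7213e5a, 8a80d67, c353fdc}.
That is 4 commits.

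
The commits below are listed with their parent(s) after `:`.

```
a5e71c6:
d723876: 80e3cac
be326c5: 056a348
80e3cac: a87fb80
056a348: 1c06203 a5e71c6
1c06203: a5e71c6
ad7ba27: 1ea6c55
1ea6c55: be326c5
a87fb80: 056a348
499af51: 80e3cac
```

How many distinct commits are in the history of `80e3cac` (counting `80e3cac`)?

Walking parent pointers from 80e3cac: reachable set = {056a348, 1c06203, 80e3cac, a5e71c6, a87fb80}.
That is 5 commits.

5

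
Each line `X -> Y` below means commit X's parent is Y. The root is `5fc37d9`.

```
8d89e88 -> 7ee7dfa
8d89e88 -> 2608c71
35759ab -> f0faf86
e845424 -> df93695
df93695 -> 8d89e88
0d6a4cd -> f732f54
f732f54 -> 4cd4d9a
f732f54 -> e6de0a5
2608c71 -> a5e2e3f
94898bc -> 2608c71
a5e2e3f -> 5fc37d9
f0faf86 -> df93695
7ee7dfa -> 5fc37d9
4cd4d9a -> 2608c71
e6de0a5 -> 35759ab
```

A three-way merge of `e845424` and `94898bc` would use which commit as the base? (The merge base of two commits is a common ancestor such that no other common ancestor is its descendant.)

Ancestors of e845424: {2608c71, 5fc37d9, 7ee7dfa, 8d89e88, a5e2e3f, df93695, e845424}.
Ancestors of 94898bc: {2608c71, 5fc37d9, 94898bc, a5e2e3f}.
Common ancestors: {2608c71, 5fc37d9, a5e2e3f}.
Among these, 2608c71 is not an ancestor of any other common ancestor — it is the merge base.

2608c71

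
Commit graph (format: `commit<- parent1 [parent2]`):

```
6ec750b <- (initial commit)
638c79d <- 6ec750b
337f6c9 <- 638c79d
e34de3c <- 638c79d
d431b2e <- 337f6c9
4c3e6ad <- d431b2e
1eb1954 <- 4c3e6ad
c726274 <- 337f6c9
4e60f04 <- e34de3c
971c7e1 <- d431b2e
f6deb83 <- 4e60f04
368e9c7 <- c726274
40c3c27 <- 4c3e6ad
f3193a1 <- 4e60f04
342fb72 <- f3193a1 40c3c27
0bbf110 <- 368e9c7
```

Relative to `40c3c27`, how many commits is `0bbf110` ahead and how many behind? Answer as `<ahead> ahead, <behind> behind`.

Reachable from 0bbf110: {0bbf110, 337f6c9, 368e9c7, 638c79d, 6ec750b, c726274}.
Reachable from 40c3c27: {337f6c9, 40c3c27, 4c3e6ad, 638c79d, 6ec750b, d431b2e}.
Only in 0bbf110's history (ahead): {0bbf110, 368e9c7, c726274} — 3.
Only in 40c3c27's history (behind): {40c3c27, 4c3e6ad, d431b2e} — 3.

3 ahead, 3 behind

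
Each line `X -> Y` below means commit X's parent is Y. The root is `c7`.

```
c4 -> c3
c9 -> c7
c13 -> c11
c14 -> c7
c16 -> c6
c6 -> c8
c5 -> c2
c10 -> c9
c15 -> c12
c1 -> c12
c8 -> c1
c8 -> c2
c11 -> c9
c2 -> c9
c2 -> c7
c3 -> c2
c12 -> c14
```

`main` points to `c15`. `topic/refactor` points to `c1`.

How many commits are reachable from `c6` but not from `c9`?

6

Reachable from c6: {c1, c12, c14, c2, c6, c7, c8, c9}.
Reachable from c9: {c7, c9}.
In c6's history but not c9's: {c1, c12, c14, c2, c6, c8} — 6 commits.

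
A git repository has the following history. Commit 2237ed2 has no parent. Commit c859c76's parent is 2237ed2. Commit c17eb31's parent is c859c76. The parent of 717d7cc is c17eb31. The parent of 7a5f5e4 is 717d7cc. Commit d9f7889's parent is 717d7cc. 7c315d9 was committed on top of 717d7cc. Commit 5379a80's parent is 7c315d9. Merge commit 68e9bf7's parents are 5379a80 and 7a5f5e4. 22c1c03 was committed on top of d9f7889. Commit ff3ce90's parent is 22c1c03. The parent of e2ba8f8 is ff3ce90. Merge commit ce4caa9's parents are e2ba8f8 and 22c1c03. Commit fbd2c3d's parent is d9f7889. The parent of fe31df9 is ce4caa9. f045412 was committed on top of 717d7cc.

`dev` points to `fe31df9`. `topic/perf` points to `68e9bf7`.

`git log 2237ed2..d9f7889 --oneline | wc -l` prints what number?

Reachable from d9f7889: {2237ed2, 717d7cc, c17eb31, c859c76, d9f7889}.
Reachable from 2237ed2: {2237ed2}.
In d9f7889's history but not 2237ed2's: {717d7cc, c17eb31, c859c76, d9f7889} — 4 commits.

4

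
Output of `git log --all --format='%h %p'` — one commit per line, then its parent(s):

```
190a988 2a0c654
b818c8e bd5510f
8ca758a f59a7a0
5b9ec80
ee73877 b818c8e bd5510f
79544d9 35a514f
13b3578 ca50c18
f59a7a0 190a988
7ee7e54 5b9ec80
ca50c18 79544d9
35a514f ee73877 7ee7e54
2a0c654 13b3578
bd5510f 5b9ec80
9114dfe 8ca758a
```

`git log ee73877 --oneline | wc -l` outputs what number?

4

Walking parent pointers from ee73877: reachable set = {5b9ec80, b818c8e, bd5510f, ee73877}.
That is 4 commits.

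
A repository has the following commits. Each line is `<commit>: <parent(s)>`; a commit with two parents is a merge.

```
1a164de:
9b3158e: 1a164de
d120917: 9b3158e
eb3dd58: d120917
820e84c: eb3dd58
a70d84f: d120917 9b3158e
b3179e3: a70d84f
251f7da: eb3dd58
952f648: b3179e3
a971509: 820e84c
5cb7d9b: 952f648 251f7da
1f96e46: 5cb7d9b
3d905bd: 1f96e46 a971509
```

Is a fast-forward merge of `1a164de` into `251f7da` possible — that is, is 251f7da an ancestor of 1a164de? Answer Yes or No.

No

A fast-forward from 251f7da to 1a164de is possible iff 251f7da is an ancestor of 1a164de.
Ancestors of 1a164de: {1a164de}.
251f7da is not among them, so fast-forward is not possible.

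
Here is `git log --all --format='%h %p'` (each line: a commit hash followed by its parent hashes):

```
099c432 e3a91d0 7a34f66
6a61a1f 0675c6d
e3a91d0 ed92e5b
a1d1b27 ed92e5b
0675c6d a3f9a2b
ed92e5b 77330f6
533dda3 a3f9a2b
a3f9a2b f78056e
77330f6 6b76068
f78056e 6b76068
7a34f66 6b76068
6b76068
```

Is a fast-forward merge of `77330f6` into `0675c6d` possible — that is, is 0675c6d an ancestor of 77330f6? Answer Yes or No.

A fast-forward from 0675c6d to 77330f6 is possible iff 0675c6d is an ancestor of 77330f6.
Ancestors of 77330f6: {6b76068, 77330f6}.
0675c6d is not among them, so fast-forward is not possible.

No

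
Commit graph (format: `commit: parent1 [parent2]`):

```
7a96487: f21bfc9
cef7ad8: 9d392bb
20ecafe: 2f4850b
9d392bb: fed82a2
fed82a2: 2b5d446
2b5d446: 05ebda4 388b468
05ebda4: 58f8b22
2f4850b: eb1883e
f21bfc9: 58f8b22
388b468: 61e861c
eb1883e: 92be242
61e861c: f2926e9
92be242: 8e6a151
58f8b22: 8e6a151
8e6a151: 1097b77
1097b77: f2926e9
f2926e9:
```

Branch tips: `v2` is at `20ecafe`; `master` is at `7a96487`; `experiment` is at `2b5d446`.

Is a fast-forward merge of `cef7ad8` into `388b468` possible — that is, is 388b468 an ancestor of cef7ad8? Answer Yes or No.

A fast-forward from 388b468 to cef7ad8 is possible iff 388b468 is an ancestor of cef7ad8.
Ancestors of cef7ad8: {05ebda4, 1097b77, 2b5d446, 388b468, 58f8b22, 61e861c, 8e6a151, 9d392bb, cef7ad8, f2926e9, fed82a2}.
388b468 is among them, so fast-forward is possible.

Yes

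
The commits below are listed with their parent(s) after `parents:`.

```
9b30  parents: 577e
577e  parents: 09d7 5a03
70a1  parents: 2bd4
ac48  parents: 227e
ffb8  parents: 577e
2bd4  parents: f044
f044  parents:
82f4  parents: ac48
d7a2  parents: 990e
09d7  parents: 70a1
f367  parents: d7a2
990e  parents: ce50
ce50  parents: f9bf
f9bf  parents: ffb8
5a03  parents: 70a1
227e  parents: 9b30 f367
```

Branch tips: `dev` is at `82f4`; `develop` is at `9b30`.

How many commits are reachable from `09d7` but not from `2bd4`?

Reachable from 09d7: {09d7, 2bd4, 70a1, f044}.
Reachable from 2bd4: {2bd4, f044}.
In 09d7's history but not 2bd4's: {09d7, 70a1} — 2 commits.

2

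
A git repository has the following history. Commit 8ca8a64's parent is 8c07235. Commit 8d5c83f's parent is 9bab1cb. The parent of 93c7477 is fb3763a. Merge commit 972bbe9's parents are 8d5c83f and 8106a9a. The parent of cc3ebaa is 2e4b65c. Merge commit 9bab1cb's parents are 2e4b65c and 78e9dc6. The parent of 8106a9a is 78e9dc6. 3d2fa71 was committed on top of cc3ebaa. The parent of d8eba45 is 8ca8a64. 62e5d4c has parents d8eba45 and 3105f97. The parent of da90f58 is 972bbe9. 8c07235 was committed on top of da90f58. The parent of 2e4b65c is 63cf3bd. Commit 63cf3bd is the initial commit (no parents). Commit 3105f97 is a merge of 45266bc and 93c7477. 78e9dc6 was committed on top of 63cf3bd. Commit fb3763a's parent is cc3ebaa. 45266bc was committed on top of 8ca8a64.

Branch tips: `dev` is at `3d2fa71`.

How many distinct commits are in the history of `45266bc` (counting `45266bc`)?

Walking parent pointers from 45266bc: reachable set = {2e4b65c, 45266bc, 63cf3bd, 78e9dc6, 8106a9a, 8c07235, 8ca8a64, 8d5c83f, 972bbe9, 9bab1cb, da90f58}.
That is 11 commits.

11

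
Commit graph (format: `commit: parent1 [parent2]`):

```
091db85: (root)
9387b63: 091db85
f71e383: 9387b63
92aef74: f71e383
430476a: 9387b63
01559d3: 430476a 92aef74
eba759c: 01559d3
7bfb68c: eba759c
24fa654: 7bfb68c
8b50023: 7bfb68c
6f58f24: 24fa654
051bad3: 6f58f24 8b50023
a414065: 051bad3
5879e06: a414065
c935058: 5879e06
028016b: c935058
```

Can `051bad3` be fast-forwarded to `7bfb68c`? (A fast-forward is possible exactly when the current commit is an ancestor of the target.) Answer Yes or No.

A fast-forward from 051bad3 to 7bfb68c is possible iff 051bad3 is an ancestor of 7bfb68c.
Ancestors of 7bfb68c: {01559d3, 091db85, 430476a, 7bfb68c, 92aef74, 9387b63, eba759c, f71e383}.
051bad3 is not among them, so fast-forward is not possible.

No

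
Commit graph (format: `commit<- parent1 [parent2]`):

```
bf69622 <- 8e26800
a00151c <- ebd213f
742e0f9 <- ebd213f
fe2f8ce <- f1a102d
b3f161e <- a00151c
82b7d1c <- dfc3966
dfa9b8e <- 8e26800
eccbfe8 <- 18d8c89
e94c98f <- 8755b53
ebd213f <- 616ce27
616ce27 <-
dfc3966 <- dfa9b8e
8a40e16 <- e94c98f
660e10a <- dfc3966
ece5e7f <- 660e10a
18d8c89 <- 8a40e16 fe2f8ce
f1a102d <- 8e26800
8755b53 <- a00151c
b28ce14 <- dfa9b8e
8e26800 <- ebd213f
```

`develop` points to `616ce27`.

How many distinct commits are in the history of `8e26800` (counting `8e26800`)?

Walking parent pointers from 8e26800: reachable set = {616ce27, 8e26800, ebd213f}.
That is 3 commits.

3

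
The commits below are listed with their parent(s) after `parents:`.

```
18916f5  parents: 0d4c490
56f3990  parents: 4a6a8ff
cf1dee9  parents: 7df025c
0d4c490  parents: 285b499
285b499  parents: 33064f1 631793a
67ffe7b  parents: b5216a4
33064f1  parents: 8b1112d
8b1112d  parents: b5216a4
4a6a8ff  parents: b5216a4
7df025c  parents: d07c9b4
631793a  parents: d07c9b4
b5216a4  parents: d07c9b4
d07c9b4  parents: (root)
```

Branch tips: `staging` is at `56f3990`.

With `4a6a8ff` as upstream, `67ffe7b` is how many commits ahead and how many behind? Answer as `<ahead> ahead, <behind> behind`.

1 ahead, 1 behind

Reachable from 67ffe7b: {67ffe7b, b5216a4, d07c9b4}.
Reachable from 4a6a8ff: {4a6a8ff, b5216a4, d07c9b4}.
Only in 67ffe7b's history (ahead): {67ffe7b} — 1.
Only in 4a6a8ff's history (behind): {4a6a8ff} — 1.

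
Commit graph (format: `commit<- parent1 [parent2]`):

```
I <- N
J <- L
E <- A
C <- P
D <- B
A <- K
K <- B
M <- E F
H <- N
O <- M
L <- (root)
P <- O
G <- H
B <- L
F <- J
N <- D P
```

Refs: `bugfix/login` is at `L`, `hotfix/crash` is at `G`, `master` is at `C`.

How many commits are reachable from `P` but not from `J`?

8

Reachable from P: {A, B, E, F, J, K, L, M, O, P}.
Reachable from J: {J, L}.
In P's history but not J's: {A, B, E, F, K, M, O, P} — 8 commits.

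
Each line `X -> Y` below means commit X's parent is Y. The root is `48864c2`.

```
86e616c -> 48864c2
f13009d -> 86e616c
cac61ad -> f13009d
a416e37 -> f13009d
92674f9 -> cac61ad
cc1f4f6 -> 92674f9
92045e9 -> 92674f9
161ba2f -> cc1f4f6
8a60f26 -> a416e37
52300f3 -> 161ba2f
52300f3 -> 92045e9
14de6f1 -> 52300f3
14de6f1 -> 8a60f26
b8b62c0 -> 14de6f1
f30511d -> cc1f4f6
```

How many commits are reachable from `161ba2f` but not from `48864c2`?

6

Reachable from 161ba2f: {161ba2f, 48864c2, 86e616c, 92674f9, cac61ad, cc1f4f6, f13009d}.
Reachable from 48864c2: {48864c2}.
In 161ba2f's history but not 48864c2's: {161ba2f, 86e616c, 92674f9, cac61ad, cc1f4f6, f13009d} — 6 commits.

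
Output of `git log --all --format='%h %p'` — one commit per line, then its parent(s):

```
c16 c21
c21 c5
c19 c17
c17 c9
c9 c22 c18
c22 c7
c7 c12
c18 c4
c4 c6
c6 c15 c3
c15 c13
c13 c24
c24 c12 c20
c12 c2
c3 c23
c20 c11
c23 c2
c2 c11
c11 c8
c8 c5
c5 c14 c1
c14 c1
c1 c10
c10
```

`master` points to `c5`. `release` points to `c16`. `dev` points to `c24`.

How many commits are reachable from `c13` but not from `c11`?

Reachable from c13: {c1, c10, c11, c12, c13, c14, c2, c20, c24, c5, c8}.
Reachable from c11: {c1, c10, c11, c14, c5, c8}.
In c13's history but not c11's: {c12, c13, c2, c20, c24} — 5 commits.

5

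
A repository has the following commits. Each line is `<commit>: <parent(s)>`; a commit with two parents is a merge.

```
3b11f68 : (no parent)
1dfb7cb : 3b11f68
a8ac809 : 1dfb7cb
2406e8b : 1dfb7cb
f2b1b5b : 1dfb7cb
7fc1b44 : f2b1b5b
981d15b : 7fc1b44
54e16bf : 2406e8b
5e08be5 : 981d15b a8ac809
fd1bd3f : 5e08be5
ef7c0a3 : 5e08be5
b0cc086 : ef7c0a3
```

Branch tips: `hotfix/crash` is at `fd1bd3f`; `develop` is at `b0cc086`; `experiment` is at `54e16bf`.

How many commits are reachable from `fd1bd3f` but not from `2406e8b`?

Reachable from fd1bd3f: {1dfb7cb, 3b11f68, 5e08be5, 7fc1b44, 981d15b, a8ac809, f2b1b5b, fd1bd3f}.
Reachable from 2406e8b: {1dfb7cb, 2406e8b, 3b11f68}.
In fd1bd3f's history but not 2406e8b's: {5e08be5, 7fc1b44, 981d15b, a8ac809, f2b1b5b, fd1bd3f} — 6 commits.

6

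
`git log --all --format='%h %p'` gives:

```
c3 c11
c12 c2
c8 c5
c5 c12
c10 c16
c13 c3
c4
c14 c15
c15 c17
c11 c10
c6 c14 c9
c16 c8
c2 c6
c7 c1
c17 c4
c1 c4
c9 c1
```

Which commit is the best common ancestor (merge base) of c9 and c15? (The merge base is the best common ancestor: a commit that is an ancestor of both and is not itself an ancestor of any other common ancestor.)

c4

Ancestors of c9: {c1, c4, c9}.
Ancestors of c15: {c15, c17, c4}.
Common ancestors: {c4}.
The only common ancestor is c4, so it is the merge base.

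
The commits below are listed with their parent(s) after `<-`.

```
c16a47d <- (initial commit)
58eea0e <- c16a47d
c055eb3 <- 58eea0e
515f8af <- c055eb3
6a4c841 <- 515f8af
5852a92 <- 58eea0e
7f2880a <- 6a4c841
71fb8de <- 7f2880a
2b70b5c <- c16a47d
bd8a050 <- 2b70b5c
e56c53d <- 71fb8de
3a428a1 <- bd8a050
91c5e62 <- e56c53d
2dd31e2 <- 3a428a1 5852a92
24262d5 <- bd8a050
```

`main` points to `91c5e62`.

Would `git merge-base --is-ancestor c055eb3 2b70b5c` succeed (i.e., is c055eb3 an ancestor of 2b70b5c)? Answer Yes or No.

No

Ancestors of 2b70b5c: {2b70b5c, c16a47d}.
c055eb3 is not in that set, so it is not an ancestor of 2b70b5c.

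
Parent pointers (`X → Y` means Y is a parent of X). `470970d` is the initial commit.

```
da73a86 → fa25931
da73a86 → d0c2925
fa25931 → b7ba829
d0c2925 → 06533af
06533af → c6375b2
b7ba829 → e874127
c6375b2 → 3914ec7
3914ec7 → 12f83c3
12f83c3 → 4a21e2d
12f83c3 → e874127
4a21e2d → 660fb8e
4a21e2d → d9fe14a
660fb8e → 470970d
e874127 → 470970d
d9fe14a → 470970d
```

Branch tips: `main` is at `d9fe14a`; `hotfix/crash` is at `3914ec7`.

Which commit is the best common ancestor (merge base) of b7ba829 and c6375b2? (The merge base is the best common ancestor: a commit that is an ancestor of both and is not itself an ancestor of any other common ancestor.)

Ancestors of b7ba829: {470970d, b7ba829, e874127}.
Ancestors of c6375b2: {12f83c3, 3914ec7, 470970d, 4a21e2d, 660fb8e, c6375b2, d9fe14a, e874127}.
Common ancestors: {470970d, e874127}.
Among these, e874127 is not an ancestor of any other common ancestor — it is the merge base.

e874127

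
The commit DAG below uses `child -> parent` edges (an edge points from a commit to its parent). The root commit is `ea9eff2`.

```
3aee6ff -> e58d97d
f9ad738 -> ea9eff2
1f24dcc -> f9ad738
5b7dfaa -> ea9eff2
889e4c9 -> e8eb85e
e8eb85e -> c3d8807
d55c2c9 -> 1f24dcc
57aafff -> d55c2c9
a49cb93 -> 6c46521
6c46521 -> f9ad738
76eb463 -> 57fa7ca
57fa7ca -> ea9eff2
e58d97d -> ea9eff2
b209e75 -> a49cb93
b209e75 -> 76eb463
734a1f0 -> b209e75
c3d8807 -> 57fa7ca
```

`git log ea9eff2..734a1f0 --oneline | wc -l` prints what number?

Reachable from 734a1f0: {57fa7ca, 6c46521, 734a1f0, 76eb463, a49cb93, b209e75, ea9eff2, f9ad738}.
Reachable from ea9eff2: {ea9eff2}.
In 734a1f0's history but not ea9eff2's: {57fa7ca, 6c46521, 734a1f0, 76eb463, a49cb93, b209e75, f9ad738} — 7 commits.

7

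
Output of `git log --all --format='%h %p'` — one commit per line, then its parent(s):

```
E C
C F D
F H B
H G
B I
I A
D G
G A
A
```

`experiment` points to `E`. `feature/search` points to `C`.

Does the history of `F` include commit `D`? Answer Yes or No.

No

Ancestors of F: {A, B, F, G, H, I}.
D is not in that set, so it is not an ancestor of F.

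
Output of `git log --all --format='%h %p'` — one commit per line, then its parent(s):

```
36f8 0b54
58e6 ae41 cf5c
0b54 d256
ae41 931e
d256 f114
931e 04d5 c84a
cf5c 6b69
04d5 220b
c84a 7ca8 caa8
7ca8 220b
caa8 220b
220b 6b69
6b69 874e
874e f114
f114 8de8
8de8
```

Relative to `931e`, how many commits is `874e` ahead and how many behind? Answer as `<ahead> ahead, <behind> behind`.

Reachable from 874e: {874e, 8de8, f114}.
Reachable from 931e: {04d5, 220b, 6b69, 7ca8, 874e, 8de8, 931e, c84a, caa8, f114}.
Only in 874e's history (ahead): {} — 0.
Only in 931e's history (behind): {04d5, 220b, 6b69, 7ca8, 931e, c84a, caa8} — 7.

0 ahead, 7 behind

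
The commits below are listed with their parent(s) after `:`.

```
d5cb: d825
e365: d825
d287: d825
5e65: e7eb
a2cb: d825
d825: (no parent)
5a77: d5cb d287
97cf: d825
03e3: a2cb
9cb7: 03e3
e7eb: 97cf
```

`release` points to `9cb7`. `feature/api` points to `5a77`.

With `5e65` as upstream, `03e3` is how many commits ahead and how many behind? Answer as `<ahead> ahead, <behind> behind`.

Reachable from 03e3: {03e3, a2cb, d825}.
Reachable from 5e65: {5e65, 97cf, d825, e7eb}.
Only in 03e3's history (ahead): {03e3, a2cb} — 2.
Only in 5e65's history (behind): {5e65, 97cf, e7eb} — 3.

2 ahead, 3 behind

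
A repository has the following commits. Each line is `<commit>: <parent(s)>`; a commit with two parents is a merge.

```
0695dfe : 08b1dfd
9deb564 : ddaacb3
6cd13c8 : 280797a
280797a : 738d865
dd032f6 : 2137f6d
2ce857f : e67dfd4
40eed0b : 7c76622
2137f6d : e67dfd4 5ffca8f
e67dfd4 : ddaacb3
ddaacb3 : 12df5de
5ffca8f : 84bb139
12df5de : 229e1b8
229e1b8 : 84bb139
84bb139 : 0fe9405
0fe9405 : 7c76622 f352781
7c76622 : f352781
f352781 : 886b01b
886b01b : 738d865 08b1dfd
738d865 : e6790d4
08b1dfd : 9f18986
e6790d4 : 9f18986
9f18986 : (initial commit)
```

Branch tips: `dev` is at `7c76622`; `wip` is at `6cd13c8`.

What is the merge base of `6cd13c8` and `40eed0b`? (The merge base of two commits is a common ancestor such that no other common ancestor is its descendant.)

Ancestors of 6cd13c8: {280797a, 6cd13c8, 738d865, 9f18986, e6790d4}.
Ancestors of 40eed0b: {08b1dfd, 40eed0b, 738d865, 7c76622, 886b01b, 9f18986, e6790d4, f352781}.
Common ancestors: {738d865, 9f18986, e6790d4}.
Among these, 738d865 is not an ancestor of any other common ancestor — it is the merge base.

738d865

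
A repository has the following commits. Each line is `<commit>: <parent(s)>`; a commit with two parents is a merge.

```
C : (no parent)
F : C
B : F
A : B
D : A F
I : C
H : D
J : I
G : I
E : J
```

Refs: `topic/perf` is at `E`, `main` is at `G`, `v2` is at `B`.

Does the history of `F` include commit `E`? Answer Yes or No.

No

Ancestors of F: {C, F}.
E is not in that set, so it is not an ancestor of F.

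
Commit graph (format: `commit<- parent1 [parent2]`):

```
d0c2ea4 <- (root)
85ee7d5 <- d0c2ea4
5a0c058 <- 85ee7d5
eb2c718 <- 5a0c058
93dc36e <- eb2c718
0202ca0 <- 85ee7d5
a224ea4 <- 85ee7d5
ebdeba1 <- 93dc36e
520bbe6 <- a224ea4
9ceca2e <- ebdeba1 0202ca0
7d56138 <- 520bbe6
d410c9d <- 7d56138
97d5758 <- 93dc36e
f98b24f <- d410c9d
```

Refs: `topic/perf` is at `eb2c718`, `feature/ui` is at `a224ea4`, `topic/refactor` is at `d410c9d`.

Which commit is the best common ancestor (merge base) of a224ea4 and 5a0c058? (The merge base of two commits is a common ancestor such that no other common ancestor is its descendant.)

Ancestors of a224ea4: {85ee7d5, a224ea4, d0c2ea4}.
Ancestors of 5a0c058: {5a0c058, 85ee7d5, d0c2ea4}.
Common ancestors: {85ee7d5, d0c2ea4}.
Among these, 85ee7d5 is not an ancestor of any other common ancestor — it is the merge base.

85ee7d5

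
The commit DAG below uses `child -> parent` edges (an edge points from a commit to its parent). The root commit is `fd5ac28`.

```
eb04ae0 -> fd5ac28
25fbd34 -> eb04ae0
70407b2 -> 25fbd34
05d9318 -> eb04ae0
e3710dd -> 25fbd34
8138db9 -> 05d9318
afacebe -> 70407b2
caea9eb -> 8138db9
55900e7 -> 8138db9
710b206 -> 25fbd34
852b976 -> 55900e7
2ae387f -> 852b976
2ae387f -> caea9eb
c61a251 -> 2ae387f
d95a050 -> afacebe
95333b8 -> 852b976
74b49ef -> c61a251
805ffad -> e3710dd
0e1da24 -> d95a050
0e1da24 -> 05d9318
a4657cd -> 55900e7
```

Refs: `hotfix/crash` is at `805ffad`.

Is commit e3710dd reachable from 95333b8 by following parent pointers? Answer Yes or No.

Ancestors of 95333b8: {05d9318, 55900e7, 8138db9, 852b976, 95333b8, eb04ae0, fd5ac28}.
e3710dd is not in that set, so it is not an ancestor of 95333b8.

No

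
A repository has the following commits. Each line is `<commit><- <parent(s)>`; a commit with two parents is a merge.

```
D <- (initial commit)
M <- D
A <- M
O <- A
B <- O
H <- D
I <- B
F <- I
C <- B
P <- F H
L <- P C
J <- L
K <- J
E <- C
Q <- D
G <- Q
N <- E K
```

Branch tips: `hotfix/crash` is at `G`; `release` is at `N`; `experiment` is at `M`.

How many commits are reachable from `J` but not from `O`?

Reachable from J: {A, B, C, D, F, H, I, J, L, M, O, P}.
Reachable from O: {A, D, M, O}.
In J's history but not O's: {B, C, F, H, I, J, L, P} — 8 commits.

8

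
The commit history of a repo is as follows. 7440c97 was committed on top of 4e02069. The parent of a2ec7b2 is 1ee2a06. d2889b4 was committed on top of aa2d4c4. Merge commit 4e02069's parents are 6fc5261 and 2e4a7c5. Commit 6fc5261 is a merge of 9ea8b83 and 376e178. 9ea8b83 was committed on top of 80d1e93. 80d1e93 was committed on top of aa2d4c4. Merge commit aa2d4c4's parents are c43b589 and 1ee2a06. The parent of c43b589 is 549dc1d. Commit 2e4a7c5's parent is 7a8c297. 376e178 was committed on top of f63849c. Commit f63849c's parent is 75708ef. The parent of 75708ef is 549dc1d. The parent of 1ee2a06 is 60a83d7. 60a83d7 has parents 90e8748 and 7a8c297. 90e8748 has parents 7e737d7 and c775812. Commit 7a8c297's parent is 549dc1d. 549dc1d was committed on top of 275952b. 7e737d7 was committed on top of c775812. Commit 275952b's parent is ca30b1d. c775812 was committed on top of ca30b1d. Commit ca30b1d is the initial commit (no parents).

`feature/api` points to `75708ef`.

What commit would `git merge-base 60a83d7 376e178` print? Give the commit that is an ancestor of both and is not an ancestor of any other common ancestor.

Ancestors of 60a83d7: {275952b, 549dc1d, 60a83d7, 7a8c297, 7e737d7, 90e8748, c775812, ca30b1d}.
Ancestors of 376e178: {275952b, 376e178, 549dc1d, 75708ef, ca30b1d, f63849c}.
Common ancestors: {275952b, 549dc1d, ca30b1d}.
Among these, 549dc1d is not an ancestor of any other common ancestor — it is the merge base.

549dc1d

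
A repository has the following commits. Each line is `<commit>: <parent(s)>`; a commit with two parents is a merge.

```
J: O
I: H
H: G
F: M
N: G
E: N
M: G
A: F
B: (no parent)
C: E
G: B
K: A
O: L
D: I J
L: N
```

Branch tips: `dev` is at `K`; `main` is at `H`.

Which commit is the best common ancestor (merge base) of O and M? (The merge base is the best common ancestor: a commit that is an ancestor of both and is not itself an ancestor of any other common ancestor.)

G

Ancestors of O: {B, G, L, N, O}.
Ancestors of M: {B, G, M}.
Common ancestors: {B, G}.
Among these, G is not an ancestor of any other common ancestor — it is the merge base.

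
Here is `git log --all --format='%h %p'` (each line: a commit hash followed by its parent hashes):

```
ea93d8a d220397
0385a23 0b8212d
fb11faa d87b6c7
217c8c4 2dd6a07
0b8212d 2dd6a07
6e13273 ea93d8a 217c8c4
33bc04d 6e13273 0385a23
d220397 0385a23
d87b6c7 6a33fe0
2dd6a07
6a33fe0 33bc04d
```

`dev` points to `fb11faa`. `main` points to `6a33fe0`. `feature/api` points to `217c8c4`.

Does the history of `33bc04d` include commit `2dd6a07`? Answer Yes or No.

Yes

Ancestors of 33bc04d (commits reachable by following parents): {0385a23, 0b8212d, 217c8c4, 2dd6a07, 33bc04d, 6e13273, d220397, ea93d8a}.
2dd6a07 is in that set, so it is an ancestor of 33bc04d.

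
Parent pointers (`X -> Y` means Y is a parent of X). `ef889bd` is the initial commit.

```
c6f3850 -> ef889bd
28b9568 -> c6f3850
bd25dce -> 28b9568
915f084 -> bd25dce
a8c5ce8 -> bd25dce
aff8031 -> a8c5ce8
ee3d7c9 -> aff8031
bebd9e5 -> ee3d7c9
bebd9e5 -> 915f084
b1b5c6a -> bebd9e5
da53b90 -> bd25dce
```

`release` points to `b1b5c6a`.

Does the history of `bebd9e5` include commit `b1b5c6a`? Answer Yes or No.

No

Ancestors of bebd9e5: {28b9568, 915f084, a8c5ce8, aff8031, bd25dce, bebd9e5, c6f3850, ee3d7c9, ef889bd}.
b1b5c6a is not in that set, so it is not an ancestor of bebd9e5.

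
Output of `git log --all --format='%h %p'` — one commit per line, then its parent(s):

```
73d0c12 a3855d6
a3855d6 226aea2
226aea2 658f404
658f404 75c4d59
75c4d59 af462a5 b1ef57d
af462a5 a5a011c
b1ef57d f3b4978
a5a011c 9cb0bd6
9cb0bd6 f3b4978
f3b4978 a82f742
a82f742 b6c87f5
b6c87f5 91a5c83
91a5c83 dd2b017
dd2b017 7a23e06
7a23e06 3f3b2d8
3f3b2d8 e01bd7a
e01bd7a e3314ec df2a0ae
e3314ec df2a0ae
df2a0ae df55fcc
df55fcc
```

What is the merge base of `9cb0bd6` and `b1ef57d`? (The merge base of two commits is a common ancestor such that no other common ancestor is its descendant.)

Ancestors of 9cb0bd6: {3f3b2d8, 7a23e06, 91a5c83, 9cb0bd6, a82f742, b6c87f5, dd2b017, df2a0ae, df55fcc, e01bd7a, e3314ec, f3b4978}.
Ancestors of b1ef57d: {3f3b2d8, 7a23e06, 91a5c83, a82f742, b1ef57d, b6c87f5, dd2b017, df2a0ae, df55fcc, e01bd7a, e3314ec, f3b4978}.
Common ancestors: {3f3b2d8, 7a23e06, 91a5c83, a82f742, b6c87f5, dd2b017, df2a0ae, df55fcc, e01bd7a, e3314ec, f3b4978}.
Among these, f3b4978 is not an ancestor of any other common ancestor — it is the merge base.

f3b4978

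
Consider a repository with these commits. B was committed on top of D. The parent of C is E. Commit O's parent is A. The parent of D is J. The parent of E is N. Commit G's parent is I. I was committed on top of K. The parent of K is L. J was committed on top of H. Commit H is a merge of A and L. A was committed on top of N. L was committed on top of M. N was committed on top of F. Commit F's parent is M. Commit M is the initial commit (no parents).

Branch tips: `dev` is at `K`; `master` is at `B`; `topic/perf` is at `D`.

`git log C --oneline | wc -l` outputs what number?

Walking parent pointers from C: reachable set = {C, E, F, M, N}.
That is 5 commits.

5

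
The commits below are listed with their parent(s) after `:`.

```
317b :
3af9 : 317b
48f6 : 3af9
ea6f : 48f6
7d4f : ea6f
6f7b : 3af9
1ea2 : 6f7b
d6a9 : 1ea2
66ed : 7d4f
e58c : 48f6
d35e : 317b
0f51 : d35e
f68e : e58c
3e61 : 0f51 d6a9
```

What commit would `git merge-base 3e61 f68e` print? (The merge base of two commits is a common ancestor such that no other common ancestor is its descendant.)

Ancestors of 3e61: {0f51, 1ea2, 317b, 3af9, 3e61, 6f7b, d35e, d6a9}.
Ancestors of f68e: {317b, 3af9, 48f6, e58c, f68e}.
Common ancestors: {317b, 3af9}.
Among these, 3af9 is not an ancestor of any other common ancestor — it is the merge base.

3af9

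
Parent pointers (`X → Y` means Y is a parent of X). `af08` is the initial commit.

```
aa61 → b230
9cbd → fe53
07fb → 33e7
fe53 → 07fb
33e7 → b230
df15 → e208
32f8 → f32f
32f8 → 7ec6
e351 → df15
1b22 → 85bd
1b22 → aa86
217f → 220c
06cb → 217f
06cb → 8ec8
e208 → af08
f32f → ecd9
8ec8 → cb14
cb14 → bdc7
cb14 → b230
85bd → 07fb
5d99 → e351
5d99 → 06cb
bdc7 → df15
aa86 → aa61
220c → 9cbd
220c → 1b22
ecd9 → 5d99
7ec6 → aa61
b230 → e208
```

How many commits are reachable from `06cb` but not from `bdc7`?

Reachable from 06cb: {06cb, 07fb, 1b22, 217f, 220c, 33e7, 85bd, 8ec8, 9cbd, aa61, aa86, af08, b230, bdc7, cb14, df15, e208, fe53}.
Reachable from bdc7: {af08, bdc7, df15, e208}.
In 06cb's history but not bdc7's: {06cb, 07fb, 1b22, 217f, 220c, 33e7, 85bd, 8ec8, 9cbd, aa61, aa86, b230, cb14, fe53} — 14 commits.

14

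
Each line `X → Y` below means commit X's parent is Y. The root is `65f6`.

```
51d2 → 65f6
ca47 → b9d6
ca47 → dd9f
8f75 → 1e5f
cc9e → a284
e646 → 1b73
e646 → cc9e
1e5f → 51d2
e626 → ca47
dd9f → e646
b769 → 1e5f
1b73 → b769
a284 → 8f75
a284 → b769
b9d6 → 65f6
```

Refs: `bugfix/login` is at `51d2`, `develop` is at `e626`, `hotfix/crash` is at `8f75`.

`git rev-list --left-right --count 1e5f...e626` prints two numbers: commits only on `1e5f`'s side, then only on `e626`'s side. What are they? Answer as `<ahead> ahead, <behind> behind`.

0 ahead, 10 behind

Reachable from 1e5f: {1e5f, 51d2, 65f6}.
Reachable from e626: {1b73, 1e5f, 51d2, 65f6, 8f75, a284, b769, b9d6, ca47, cc9e, dd9f, e626, e646}.
Only in 1e5f's history (ahead): {} — 0.
Only in e626's history (behind): {1b73, 8f75, a284, b769, b9d6, ca47, cc9e, dd9f, e626, e646} — 10.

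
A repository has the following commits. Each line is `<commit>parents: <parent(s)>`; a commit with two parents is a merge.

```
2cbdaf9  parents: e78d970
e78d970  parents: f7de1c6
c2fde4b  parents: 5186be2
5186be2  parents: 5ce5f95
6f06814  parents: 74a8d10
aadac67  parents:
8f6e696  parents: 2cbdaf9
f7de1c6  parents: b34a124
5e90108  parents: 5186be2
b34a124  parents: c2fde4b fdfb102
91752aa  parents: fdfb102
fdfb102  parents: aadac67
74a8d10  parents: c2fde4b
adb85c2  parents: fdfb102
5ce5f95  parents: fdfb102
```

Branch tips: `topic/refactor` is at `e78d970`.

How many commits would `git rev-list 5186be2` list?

4

Walking parent pointers from 5186be2: reachable set = {5186be2, 5ce5f95, aadac67, fdfb102}.
That is 4 commits.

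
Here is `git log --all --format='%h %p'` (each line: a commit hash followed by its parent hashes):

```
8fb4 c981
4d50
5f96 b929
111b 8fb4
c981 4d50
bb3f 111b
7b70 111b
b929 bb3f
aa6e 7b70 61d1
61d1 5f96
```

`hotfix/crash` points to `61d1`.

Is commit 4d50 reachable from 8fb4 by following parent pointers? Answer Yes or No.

Ancestors of 8fb4 (commits reachable by following parents): {4d50, 8fb4, c981}.
4d50 is in that set, so it is an ancestor of 8fb4.

Yes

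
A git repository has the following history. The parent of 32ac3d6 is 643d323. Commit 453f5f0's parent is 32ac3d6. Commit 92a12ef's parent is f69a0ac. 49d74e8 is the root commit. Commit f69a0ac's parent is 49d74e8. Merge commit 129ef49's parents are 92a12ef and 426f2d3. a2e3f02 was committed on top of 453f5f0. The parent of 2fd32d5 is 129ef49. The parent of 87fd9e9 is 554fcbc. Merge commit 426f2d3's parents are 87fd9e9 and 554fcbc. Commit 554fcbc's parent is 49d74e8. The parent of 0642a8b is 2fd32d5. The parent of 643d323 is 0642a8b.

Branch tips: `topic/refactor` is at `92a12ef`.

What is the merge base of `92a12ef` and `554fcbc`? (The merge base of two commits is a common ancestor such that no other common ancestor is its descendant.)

Ancestors of 92a12ef: {49d74e8, 92a12ef, f69a0ac}.
Ancestors of 554fcbc: {49d74e8, 554fcbc}.
Common ancestors: {49d74e8}.
The only common ancestor is 49d74e8, so it is the merge base.

49d74e8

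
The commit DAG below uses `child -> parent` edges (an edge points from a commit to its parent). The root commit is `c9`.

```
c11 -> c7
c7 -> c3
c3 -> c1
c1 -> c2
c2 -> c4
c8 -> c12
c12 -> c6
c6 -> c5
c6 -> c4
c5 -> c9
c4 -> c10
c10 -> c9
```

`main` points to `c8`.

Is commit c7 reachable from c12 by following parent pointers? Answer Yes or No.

Ancestors of c12: {c10, c12, c4, c5, c6, c9}.
c7 is not in that set, so it is not an ancestor of c12.

No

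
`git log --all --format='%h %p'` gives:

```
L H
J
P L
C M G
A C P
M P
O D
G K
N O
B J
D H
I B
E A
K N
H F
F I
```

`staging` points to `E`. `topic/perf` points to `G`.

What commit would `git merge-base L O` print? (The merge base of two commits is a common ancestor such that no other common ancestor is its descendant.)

Ancestors of L: {B, F, H, I, J, L}.
Ancestors of O: {B, D, F, H, I, J, O}.
Common ancestors: {B, F, H, I, J}.
Among these, H is not an ancestor of any other common ancestor — it is the merge base.

H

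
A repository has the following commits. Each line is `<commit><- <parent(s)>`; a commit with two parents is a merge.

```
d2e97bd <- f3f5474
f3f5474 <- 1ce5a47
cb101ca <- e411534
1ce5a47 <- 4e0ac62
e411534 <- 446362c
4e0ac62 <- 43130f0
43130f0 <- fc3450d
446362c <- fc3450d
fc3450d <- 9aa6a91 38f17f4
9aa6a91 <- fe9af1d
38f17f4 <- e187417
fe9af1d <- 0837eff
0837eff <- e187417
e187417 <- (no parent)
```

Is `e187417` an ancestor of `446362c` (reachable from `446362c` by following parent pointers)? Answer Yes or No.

Yes

Ancestors of 446362c (commits reachable by following parents): {0837eff, 38f17f4, 446362c, 9aa6a91, e187417, fc3450d, fe9af1d}.
e187417 is in that set, so it is an ancestor of 446362c.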